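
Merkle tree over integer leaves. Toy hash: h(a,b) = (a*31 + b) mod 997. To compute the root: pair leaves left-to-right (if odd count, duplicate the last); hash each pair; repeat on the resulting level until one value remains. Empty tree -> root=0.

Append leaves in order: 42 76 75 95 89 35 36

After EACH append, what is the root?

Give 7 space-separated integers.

Answer: 42 381 253 273 896 165 517

Derivation:
After append 42 (leaves=[42]):
  L0: [42]
  root=42
After append 76 (leaves=[42, 76]):
  L0: [42, 76]
  L1: h(42,76)=(42*31+76)%997=381 -> [381]
  root=381
After append 75 (leaves=[42, 76, 75]):
  L0: [42, 76, 75]
  L1: h(42,76)=(42*31+76)%997=381 h(75,75)=(75*31+75)%997=406 -> [381, 406]
  L2: h(381,406)=(381*31+406)%997=253 -> [253]
  root=253
After append 95 (leaves=[42, 76, 75, 95]):
  L0: [42, 76, 75, 95]
  L1: h(42,76)=(42*31+76)%997=381 h(75,95)=(75*31+95)%997=426 -> [381, 426]
  L2: h(381,426)=(381*31+426)%997=273 -> [273]
  root=273
After append 89 (leaves=[42, 76, 75, 95, 89]):
  L0: [42, 76, 75, 95, 89]
  L1: h(42,76)=(42*31+76)%997=381 h(75,95)=(75*31+95)%997=426 h(89,89)=(89*31+89)%997=854 -> [381, 426, 854]
  L2: h(381,426)=(381*31+426)%997=273 h(854,854)=(854*31+854)%997=409 -> [273, 409]
  L3: h(273,409)=(273*31+409)%997=896 -> [896]
  root=896
After append 35 (leaves=[42, 76, 75, 95, 89, 35]):
  L0: [42, 76, 75, 95, 89, 35]
  L1: h(42,76)=(42*31+76)%997=381 h(75,95)=(75*31+95)%997=426 h(89,35)=(89*31+35)%997=800 -> [381, 426, 800]
  L2: h(381,426)=(381*31+426)%997=273 h(800,800)=(800*31+800)%997=675 -> [273, 675]
  L3: h(273,675)=(273*31+675)%997=165 -> [165]
  root=165
After append 36 (leaves=[42, 76, 75, 95, 89, 35, 36]):
  L0: [42, 76, 75, 95, 89, 35, 36]
  L1: h(42,76)=(42*31+76)%997=381 h(75,95)=(75*31+95)%997=426 h(89,35)=(89*31+35)%997=800 h(36,36)=(36*31+36)%997=155 -> [381, 426, 800, 155]
  L2: h(381,426)=(381*31+426)%997=273 h(800,155)=(800*31+155)%997=30 -> [273, 30]
  L3: h(273,30)=(273*31+30)%997=517 -> [517]
  root=517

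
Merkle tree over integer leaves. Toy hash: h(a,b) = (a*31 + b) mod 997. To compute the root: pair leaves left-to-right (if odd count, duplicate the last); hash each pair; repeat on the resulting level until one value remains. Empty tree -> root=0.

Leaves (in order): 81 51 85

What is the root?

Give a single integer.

L0: [81, 51, 85]
L1: h(81,51)=(81*31+51)%997=568 h(85,85)=(85*31+85)%997=726 -> [568, 726]
L2: h(568,726)=(568*31+726)%997=388 -> [388]

Answer: 388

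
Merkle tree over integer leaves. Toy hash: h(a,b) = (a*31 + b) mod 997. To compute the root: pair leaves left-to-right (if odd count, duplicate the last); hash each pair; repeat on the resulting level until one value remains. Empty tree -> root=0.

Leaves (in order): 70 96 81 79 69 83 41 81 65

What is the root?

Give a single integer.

L0: [70, 96, 81, 79, 69, 83, 41, 81, 65]
L1: h(70,96)=(70*31+96)%997=272 h(81,79)=(81*31+79)%997=596 h(69,83)=(69*31+83)%997=228 h(41,81)=(41*31+81)%997=355 h(65,65)=(65*31+65)%997=86 -> [272, 596, 228, 355, 86]
L2: h(272,596)=(272*31+596)%997=55 h(228,355)=(228*31+355)%997=444 h(86,86)=(86*31+86)%997=758 -> [55, 444, 758]
L3: h(55,444)=(55*31+444)%997=155 h(758,758)=(758*31+758)%997=328 -> [155, 328]
L4: h(155,328)=(155*31+328)%997=148 -> [148]

Answer: 148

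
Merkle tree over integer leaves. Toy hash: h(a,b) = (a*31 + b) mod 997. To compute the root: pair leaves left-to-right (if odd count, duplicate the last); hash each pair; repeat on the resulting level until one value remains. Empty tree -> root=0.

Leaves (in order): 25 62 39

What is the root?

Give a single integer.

L0: [25, 62, 39]
L1: h(25,62)=(25*31+62)%997=837 h(39,39)=(39*31+39)%997=251 -> [837, 251]
L2: h(837,251)=(837*31+251)%997=276 -> [276]

Answer: 276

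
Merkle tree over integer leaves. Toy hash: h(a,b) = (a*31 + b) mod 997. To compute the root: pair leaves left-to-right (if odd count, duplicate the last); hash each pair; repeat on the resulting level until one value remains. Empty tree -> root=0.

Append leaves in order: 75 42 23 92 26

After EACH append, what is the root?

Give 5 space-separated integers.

After append 75 (leaves=[75]):
  L0: [75]
  root=75
After append 42 (leaves=[75, 42]):
  L0: [75, 42]
  L1: h(75,42)=(75*31+42)%997=373 -> [373]
  root=373
After append 23 (leaves=[75, 42, 23]):
  L0: [75, 42, 23]
  L1: h(75,42)=(75*31+42)%997=373 h(23,23)=(23*31+23)%997=736 -> [373, 736]
  L2: h(373,736)=(373*31+736)%997=335 -> [335]
  root=335
After append 92 (leaves=[75, 42, 23, 92]):
  L0: [75, 42, 23, 92]
  L1: h(75,42)=(75*31+42)%997=373 h(23,92)=(23*31+92)%997=805 -> [373, 805]
  L2: h(373,805)=(373*31+805)%997=404 -> [404]
  root=404
After append 26 (leaves=[75, 42, 23, 92, 26]):
  L0: [75, 42, 23, 92, 26]
  L1: h(75,42)=(75*31+42)%997=373 h(23,92)=(23*31+92)%997=805 h(26,26)=(26*31+26)%997=832 -> [373, 805, 832]
  L2: h(373,805)=(373*31+805)%997=404 h(832,832)=(832*31+832)%997=702 -> [404, 702]
  L3: h(404,702)=(404*31+702)%997=265 -> [265]
  root=265

Answer: 75 373 335 404 265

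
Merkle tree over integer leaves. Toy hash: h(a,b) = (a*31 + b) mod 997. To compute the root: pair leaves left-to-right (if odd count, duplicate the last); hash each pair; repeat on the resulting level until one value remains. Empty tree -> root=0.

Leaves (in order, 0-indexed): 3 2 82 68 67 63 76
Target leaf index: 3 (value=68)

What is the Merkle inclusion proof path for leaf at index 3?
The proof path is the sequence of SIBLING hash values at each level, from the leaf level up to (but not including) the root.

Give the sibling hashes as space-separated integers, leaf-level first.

Answer: 82 95 976

Derivation:
L0 (leaves): [3, 2, 82, 68, 67, 63, 76], target index=3
L1: h(3,2)=(3*31+2)%997=95 [pair 0] h(82,68)=(82*31+68)%997=616 [pair 1] h(67,63)=(67*31+63)%997=146 [pair 2] h(76,76)=(76*31+76)%997=438 [pair 3] -> [95, 616, 146, 438]
  Sibling for proof at L0: 82
L2: h(95,616)=(95*31+616)%997=570 [pair 0] h(146,438)=(146*31+438)%997=976 [pair 1] -> [570, 976]
  Sibling for proof at L1: 95
L3: h(570,976)=(570*31+976)%997=700 [pair 0] -> [700]
  Sibling for proof at L2: 976
Root: 700
Proof path (sibling hashes from leaf to root): [82, 95, 976]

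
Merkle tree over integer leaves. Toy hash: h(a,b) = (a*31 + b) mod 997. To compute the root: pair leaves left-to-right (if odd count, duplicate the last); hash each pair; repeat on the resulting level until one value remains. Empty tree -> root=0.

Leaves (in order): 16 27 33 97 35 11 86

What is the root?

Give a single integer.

Answer: 776

Derivation:
L0: [16, 27, 33, 97, 35, 11, 86]
L1: h(16,27)=(16*31+27)%997=523 h(33,97)=(33*31+97)%997=123 h(35,11)=(35*31+11)%997=99 h(86,86)=(86*31+86)%997=758 -> [523, 123, 99, 758]
L2: h(523,123)=(523*31+123)%997=384 h(99,758)=(99*31+758)%997=836 -> [384, 836]
L3: h(384,836)=(384*31+836)%997=776 -> [776]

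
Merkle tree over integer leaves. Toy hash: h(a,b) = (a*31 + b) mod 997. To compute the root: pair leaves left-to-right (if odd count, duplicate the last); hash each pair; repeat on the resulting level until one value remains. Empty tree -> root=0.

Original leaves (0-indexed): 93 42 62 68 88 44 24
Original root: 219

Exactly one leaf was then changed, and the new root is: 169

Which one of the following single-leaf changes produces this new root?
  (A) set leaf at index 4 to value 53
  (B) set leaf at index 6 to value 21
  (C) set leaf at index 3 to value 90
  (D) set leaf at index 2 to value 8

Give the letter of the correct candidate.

Original leaves: [93, 42, 62, 68, 88, 44, 24]
Target new root: 169
Try each candidate change and compute the resulting root:
Candidate A: set leaf[4] = 53 -> leaves = [93, 42, 62, 68, 53, 44, 24]
  L0: [93, 42, 62, 68, 53, 44, 24]
  L1: h(93,42)=(93*31+42)%997=931 h(62,68)=(62*31+68)%997=993 h(53,44)=(53*31+44)%997=690 h(24,24)=(24*31+24)%997=768 -> [931, 993, 690, 768]
  L2: h(931,993)=(931*31+993)%997=941 h(690,768)=(690*31+768)%997=224 -> [941, 224]
  L3: h(941,224)=(941*31+224)%997=482 -> [482]
  root = 482 != target 169
Candidate B: set leaf[6] = 21 -> leaves = [93, 42, 62, 68, 88, 44, 21]
  L0: [93, 42, 62, 68, 88, 44, 21]
  L1: h(93,42)=(93*31+42)%997=931 h(62,68)=(62*31+68)%997=993 h(88,44)=(88*31+44)%997=778 h(21,21)=(21*31+21)%997=672 -> [931, 993, 778, 672]
  L2: h(931,993)=(931*31+993)%997=941 h(778,672)=(778*31+672)%997=862 -> [941, 862]
  L3: h(941,862)=(941*31+862)%997=123 -> [123]
  root = 123 != target 169
Candidate C: set leaf[3] = 90 -> leaves = [93, 42, 62, 90, 88, 44, 24]
  L0: [93, 42, 62, 90, 88, 44, 24]
  L1: h(93,42)=(93*31+42)%997=931 h(62,90)=(62*31+90)%997=18 h(88,44)=(88*31+44)%997=778 h(24,24)=(24*31+24)%997=768 -> [931, 18, 778, 768]
  L2: h(931,18)=(931*31+18)%997=963 h(778,768)=(778*31+768)%997=958 -> [963, 958]
  L3: h(963,958)=(963*31+958)%997=901 -> [901]
  root = 901 != target 169
Candidate D: set leaf[2] = 8 -> leaves = [93, 42, 8, 68, 88, 44, 24]
  L0: [93, 42, 8, 68, 88, 44, 24]
  L1: h(93,42)=(93*31+42)%997=931 h(8,68)=(8*31+68)%997=316 h(88,44)=(88*31+44)%997=778 h(24,24)=(24*31+24)%997=768 -> [931, 316, 778, 768]
  L2: h(931,316)=(931*31+316)%997=264 h(778,768)=(778*31+768)%997=958 -> [264, 958]
  L3: h(264,958)=(264*31+958)%997=169 -> [169]
  root = 169 == target 169  ** MATCH **
Candidate D produces the target root.

Answer: D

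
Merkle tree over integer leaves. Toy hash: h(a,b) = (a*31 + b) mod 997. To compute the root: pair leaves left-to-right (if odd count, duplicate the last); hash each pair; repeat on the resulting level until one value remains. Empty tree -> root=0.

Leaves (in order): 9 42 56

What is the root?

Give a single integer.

L0: [9, 42, 56]
L1: h(9,42)=(9*31+42)%997=321 h(56,56)=(56*31+56)%997=795 -> [321, 795]
L2: h(321,795)=(321*31+795)%997=776 -> [776]

Answer: 776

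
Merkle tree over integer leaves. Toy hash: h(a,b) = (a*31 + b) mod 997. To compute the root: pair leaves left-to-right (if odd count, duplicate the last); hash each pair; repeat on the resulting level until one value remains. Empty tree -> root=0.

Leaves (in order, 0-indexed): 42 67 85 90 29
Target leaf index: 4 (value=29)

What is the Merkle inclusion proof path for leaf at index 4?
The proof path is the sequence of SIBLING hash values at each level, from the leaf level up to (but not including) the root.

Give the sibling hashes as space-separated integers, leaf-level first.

L0 (leaves): [42, 67, 85, 90, 29], target index=4
L1: h(42,67)=(42*31+67)%997=372 [pair 0] h(85,90)=(85*31+90)%997=731 [pair 1] h(29,29)=(29*31+29)%997=928 [pair 2] -> [372, 731, 928]
  Sibling for proof at L0: 29
L2: h(372,731)=(372*31+731)%997=299 [pair 0] h(928,928)=(928*31+928)%997=783 [pair 1] -> [299, 783]
  Sibling for proof at L1: 928
L3: h(299,783)=(299*31+783)%997=82 [pair 0] -> [82]
  Sibling for proof at L2: 299
Root: 82
Proof path (sibling hashes from leaf to root): [29, 928, 299]

Answer: 29 928 299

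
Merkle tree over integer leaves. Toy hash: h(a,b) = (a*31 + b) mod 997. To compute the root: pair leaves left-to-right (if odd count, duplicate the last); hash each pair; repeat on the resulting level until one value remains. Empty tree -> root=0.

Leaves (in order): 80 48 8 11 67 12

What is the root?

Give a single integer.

L0: [80, 48, 8, 11, 67, 12]
L1: h(80,48)=(80*31+48)%997=534 h(8,11)=(8*31+11)%997=259 h(67,12)=(67*31+12)%997=95 -> [534, 259, 95]
L2: h(534,259)=(534*31+259)%997=861 h(95,95)=(95*31+95)%997=49 -> [861, 49]
L3: h(861,49)=(861*31+49)%997=818 -> [818]

Answer: 818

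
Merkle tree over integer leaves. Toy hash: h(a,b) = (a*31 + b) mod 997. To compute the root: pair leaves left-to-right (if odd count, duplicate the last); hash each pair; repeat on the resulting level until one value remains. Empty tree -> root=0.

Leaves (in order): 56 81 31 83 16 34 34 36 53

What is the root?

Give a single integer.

L0: [56, 81, 31, 83, 16, 34, 34, 36, 53]
L1: h(56,81)=(56*31+81)%997=820 h(31,83)=(31*31+83)%997=47 h(16,34)=(16*31+34)%997=530 h(34,36)=(34*31+36)%997=93 h(53,53)=(53*31+53)%997=699 -> [820, 47, 530, 93, 699]
L2: h(820,47)=(820*31+47)%997=542 h(530,93)=(530*31+93)%997=571 h(699,699)=(699*31+699)%997=434 -> [542, 571, 434]
L3: h(542,571)=(542*31+571)%997=424 h(434,434)=(434*31+434)%997=927 -> [424, 927]
L4: h(424,927)=(424*31+927)%997=113 -> [113]

Answer: 113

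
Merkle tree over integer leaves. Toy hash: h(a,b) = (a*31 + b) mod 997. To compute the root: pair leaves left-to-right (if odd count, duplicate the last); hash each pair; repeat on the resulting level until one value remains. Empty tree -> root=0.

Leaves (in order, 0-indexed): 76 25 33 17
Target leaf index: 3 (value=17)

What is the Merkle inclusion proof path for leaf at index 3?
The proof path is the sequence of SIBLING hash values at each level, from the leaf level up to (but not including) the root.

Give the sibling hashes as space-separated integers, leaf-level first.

L0 (leaves): [76, 25, 33, 17], target index=3
L1: h(76,25)=(76*31+25)%997=387 [pair 0] h(33,17)=(33*31+17)%997=43 [pair 1] -> [387, 43]
  Sibling for proof at L0: 33
L2: h(387,43)=(387*31+43)%997=76 [pair 0] -> [76]
  Sibling for proof at L1: 387
Root: 76
Proof path (sibling hashes from leaf to root): [33, 387]

Answer: 33 387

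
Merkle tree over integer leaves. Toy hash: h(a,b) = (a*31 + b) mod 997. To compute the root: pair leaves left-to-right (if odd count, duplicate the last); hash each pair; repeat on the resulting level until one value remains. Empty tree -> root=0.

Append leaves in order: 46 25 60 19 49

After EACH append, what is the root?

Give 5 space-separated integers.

Answer: 46 454 42 1 357

Derivation:
After append 46 (leaves=[46]):
  L0: [46]
  root=46
After append 25 (leaves=[46, 25]):
  L0: [46, 25]
  L1: h(46,25)=(46*31+25)%997=454 -> [454]
  root=454
After append 60 (leaves=[46, 25, 60]):
  L0: [46, 25, 60]
  L1: h(46,25)=(46*31+25)%997=454 h(60,60)=(60*31+60)%997=923 -> [454, 923]
  L2: h(454,923)=(454*31+923)%997=42 -> [42]
  root=42
After append 19 (leaves=[46, 25, 60, 19]):
  L0: [46, 25, 60, 19]
  L1: h(46,25)=(46*31+25)%997=454 h(60,19)=(60*31+19)%997=882 -> [454, 882]
  L2: h(454,882)=(454*31+882)%997=1 -> [1]
  root=1
After append 49 (leaves=[46, 25, 60, 19, 49]):
  L0: [46, 25, 60, 19, 49]
  L1: h(46,25)=(46*31+25)%997=454 h(60,19)=(60*31+19)%997=882 h(49,49)=(49*31+49)%997=571 -> [454, 882, 571]
  L2: h(454,882)=(454*31+882)%997=1 h(571,571)=(571*31+571)%997=326 -> [1, 326]
  L3: h(1,326)=(1*31+326)%997=357 -> [357]
  root=357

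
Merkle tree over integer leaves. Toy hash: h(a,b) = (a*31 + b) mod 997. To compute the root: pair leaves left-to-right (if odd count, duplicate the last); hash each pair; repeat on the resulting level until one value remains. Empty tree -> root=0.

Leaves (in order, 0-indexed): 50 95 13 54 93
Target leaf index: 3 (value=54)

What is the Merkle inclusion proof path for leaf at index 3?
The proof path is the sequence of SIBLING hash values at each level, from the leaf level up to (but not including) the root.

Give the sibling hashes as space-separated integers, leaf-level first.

L0 (leaves): [50, 95, 13, 54, 93], target index=3
L1: h(50,95)=(50*31+95)%997=648 [pair 0] h(13,54)=(13*31+54)%997=457 [pair 1] h(93,93)=(93*31+93)%997=982 [pair 2] -> [648, 457, 982]
  Sibling for proof at L0: 13
L2: h(648,457)=(648*31+457)%997=605 [pair 0] h(982,982)=(982*31+982)%997=517 [pair 1] -> [605, 517]
  Sibling for proof at L1: 648
L3: h(605,517)=(605*31+517)%997=329 [pair 0] -> [329]
  Sibling for proof at L2: 517
Root: 329
Proof path (sibling hashes from leaf to root): [13, 648, 517]

Answer: 13 648 517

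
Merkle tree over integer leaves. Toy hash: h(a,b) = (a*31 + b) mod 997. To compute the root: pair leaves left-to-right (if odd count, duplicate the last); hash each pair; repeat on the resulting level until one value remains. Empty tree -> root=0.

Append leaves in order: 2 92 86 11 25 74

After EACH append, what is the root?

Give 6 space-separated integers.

After append 2 (leaves=[2]):
  L0: [2]
  root=2
After append 92 (leaves=[2, 92]):
  L0: [2, 92]
  L1: h(2,92)=(2*31+92)%997=154 -> [154]
  root=154
After append 86 (leaves=[2, 92, 86]):
  L0: [2, 92, 86]
  L1: h(2,92)=(2*31+92)%997=154 h(86,86)=(86*31+86)%997=758 -> [154, 758]
  L2: h(154,758)=(154*31+758)%997=547 -> [547]
  root=547
After append 11 (leaves=[2, 92, 86, 11]):
  L0: [2, 92, 86, 11]
  L1: h(2,92)=(2*31+92)%997=154 h(86,11)=(86*31+11)%997=683 -> [154, 683]
  L2: h(154,683)=(154*31+683)%997=472 -> [472]
  root=472
After append 25 (leaves=[2, 92, 86, 11, 25]):
  L0: [2, 92, 86, 11, 25]
  L1: h(2,92)=(2*31+92)%997=154 h(86,11)=(86*31+11)%997=683 h(25,25)=(25*31+25)%997=800 -> [154, 683, 800]
  L2: h(154,683)=(154*31+683)%997=472 h(800,800)=(800*31+800)%997=675 -> [472, 675]
  L3: h(472,675)=(472*31+675)%997=352 -> [352]
  root=352
After append 74 (leaves=[2, 92, 86, 11, 25, 74]):
  L0: [2, 92, 86, 11, 25, 74]
  L1: h(2,92)=(2*31+92)%997=154 h(86,11)=(86*31+11)%997=683 h(25,74)=(25*31+74)%997=849 -> [154, 683, 849]
  L2: h(154,683)=(154*31+683)%997=472 h(849,849)=(849*31+849)%997=249 -> [472, 249]
  L3: h(472,249)=(472*31+249)%997=923 -> [923]
  root=923

Answer: 2 154 547 472 352 923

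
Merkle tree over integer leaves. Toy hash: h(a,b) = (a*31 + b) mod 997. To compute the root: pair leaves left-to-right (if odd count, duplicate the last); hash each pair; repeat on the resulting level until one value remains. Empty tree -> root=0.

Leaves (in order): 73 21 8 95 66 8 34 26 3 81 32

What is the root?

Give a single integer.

L0: [73, 21, 8, 95, 66, 8, 34, 26, 3, 81, 32]
L1: h(73,21)=(73*31+21)%997=290 h(8,95)=(8*31+95)%997=343 h(66,8)=(66*31+8)%997=60 h(34,26)=(34*31+26)%997=83 h(3,81)=(3*31+81)%997=174 h(32,32)=(32*31+32)%997=27 -> [290, 343, 60, 83, 174, 27]
L2: h(290,343)=(290*31+343)%997=360 h(60,83)=(60*31+83)%997=946 h(174,27)=(174*31+27)%997=436 -> [360, 946, 436]
L3: h(360,946)=(360*31+946)%997=142 h(436,436)=(436*31+436)%997=991 -> [142, 991]
L4: h(142,991)=(142*31+991)%997=408 -> [408]

Answer: 408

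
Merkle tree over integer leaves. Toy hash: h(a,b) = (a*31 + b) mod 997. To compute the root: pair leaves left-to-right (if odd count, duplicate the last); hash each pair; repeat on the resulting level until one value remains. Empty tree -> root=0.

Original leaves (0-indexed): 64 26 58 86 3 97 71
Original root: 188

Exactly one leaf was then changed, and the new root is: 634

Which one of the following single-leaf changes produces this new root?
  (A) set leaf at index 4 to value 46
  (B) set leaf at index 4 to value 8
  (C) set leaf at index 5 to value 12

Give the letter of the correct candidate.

Answer: A

Derivation:
Original leaves: [64, 26, 58, 86, 3, 97, 71]
Target new root: 634
Try each candidate change and compute the resulting root:
Candidate A: set leaf[4] = 46 -> leaves = [64, 26, 58, 86, 46, 97, 71]
  L0: [64, 26, 58, 86, 46, 97, 71]
  L1: h(64,26)=(64*31+26)%997=16 h(58,86)=(58*31+86)%997=887 h(46,97)=(46*31+97)%997=526 h(71,71)=(71*31+71)%997=278 -> [16, 887, 526, 278]
  L2: h(16,887)=(16*31+887)%997=386 h(526,278)=(526*31+278)%997=632 -> [386, 632]
  L3: h(386,632)=(386*31+632)%997=634 -> [634]
  root = 634 == target 634  ** MATCH **
Candidate B: set leaf[4] = 8 -> leaves = [64, 26, 58, 86, 8, 97, 71]
  L0: [64, 26, 58, 86, 8, 97, 71]
  L1: h(64,26)=(64*31+26)%997=16 h(58,86)=(58*31+86)%997=887 h(8,97)=(8*31+97)%997=345 h(71,71)=(71*31+71)%997=278 -> [16, 887, 345, 278]
  L2: h(16,887)=(16*31+887)%997=386 h(345,278)=(345*31+278)%997=6 -> [386, 6]
  L3: h(386,6)=(386*31+6)%997=8 -> [8]
  root = 8 != target 634
Candidate C: set leaf[5] = 12 -> leaves = [64, 26, 58, 86, 3, 12, 71]
  L0: [64, 26, 58, 86, 3, 12, 71]
  L1: h(64,26)=(64*31+26)%997=16 h(58,86)=(58*31+86)%997=887 h(3,12)=(3*31+12)%997=105 h(71,71)=(71*31+71)%997=278 -> [16, 887, 105, 278]
  L2: h(16,887)=(16*31+887)%997=386 h(105,278)=(105*31+278)%997=542 -> [386, 542]
  L3: h(386,542)=(386*31+542)%997=544 -> [544]
  root = 544 != target 634
Candidate A produces the target root.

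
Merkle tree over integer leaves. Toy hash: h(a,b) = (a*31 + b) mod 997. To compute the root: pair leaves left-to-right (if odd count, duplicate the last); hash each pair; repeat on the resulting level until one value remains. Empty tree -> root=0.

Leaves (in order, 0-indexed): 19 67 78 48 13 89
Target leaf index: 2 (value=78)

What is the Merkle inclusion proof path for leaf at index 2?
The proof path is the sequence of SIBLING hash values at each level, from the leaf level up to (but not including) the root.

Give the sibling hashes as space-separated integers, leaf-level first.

Answer: 48 656 789

Derivation:
L0 (leaves): [19, 67, 78, 48, 13, 89], target index=2
L1: h(19,67)=(19*31+67)%997=656 [pair 0] h(78,48)=(78*31+48)%997=472 [pair 1] h(13,89)=(13*31+89)%997=492 [pair 2] -> [656, 472, 492]
  Sibling for proof at L0: 48
L2: h(656,472)=(656*31+472)%997=868 [pair 0] h(492,492)=(492*31+492)%997=789 [pair 1] -> [868, 789]
  Sibling for proof at L1: 656
L3: h(868,789)=(868*31+789)%997=778 [pair 0] -> [778]
  Sibling for proof at L2: 789
Root: 778
Proof path (sibling hashes from leaf to root): [48, 656, 789]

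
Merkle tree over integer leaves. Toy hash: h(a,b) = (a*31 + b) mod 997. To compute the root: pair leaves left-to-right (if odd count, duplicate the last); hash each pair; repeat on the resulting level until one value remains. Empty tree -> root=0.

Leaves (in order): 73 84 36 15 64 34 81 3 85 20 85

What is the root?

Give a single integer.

L0: [73, 84, 36, 15, 64, 34, 81, 3, 85, 20, 85]
L1: h(73,84)=(73*31+84)%997=353 h(36,15)=(36*31+15)%997=134 h(64,34)=(64*31+34)%997=24 h(81,3)=(81*31+3)%997=520 h(85,20)=(85*31+20)%997=661 h(85,85)=(85*31+85)%997=726 -> [353, 134, 24, 520, 661, 726]
L2: h(353,134)=(353*31+134)%997=110 h(24,520)=(24*31+520)%997=267 h(661,726)=(661*31+726)%997=280 -> [110, 267, 280]
L3: h(110,267)=(110*31+267)%997=686 h(280,280)=(280*31+280)%997=984 -> [686, 984]
L4: h(686,984)=(686*31+984)%997=316 -> [316]

Answer: 316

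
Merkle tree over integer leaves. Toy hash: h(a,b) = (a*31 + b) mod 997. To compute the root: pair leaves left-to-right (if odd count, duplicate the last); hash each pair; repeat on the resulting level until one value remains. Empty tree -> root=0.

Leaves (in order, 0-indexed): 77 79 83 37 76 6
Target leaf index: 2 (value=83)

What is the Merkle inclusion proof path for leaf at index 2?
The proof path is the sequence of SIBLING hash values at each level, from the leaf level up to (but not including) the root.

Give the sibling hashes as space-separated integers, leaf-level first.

L0 (leaves): [77, 79, 83, 37, 76, 6], target index=2
L1: h(77,79)=(77*31+79)%997=472 [pair 0] h(83,37)=(83*31+37)%997=616 [pair 1] h(76,6)=(76*31+6)%997=368 [pair 2] -> [472, 616, 368]
  Sibling for proof at L0: 37
L2: h(472,616)=(472*31+616)%997=293 [pair 0] h(368,368)=(368*31+368)%997=809 [pair 1] -> [293, 809]
  Sibling for proof at L1: 472
L3: h(293,809)=(293*31+809)%997=919 [pair 0] -> [919]
  Sibling for proof at L2: 809
Root: 919
Proof path (sibling hashes from leaf to root): [37, 472, 809]

Answer: 37 472 809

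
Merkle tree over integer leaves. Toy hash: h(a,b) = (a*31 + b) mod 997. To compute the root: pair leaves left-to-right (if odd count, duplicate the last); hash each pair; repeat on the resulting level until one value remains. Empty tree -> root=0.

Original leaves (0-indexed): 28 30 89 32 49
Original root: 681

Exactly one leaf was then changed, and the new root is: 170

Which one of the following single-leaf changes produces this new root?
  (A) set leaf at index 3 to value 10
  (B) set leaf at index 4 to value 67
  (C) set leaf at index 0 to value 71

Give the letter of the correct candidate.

Answer: B

Derivation:
Original leaves: [28, 30, 89, 32, 49]
Target new root: 170
Try each candidate change and compute the resulting root:
Candidate A: set leaf[3] = 10 -> leaves = [28, 30, 89, 10, 49]
  L0: [28, 30, 89, 10, 49]
  L1: h(28,30)=(28*31+30)%997=898 h(89,10)=(89*31+10)%997=775 h(49,49)=(49*31+49)%997=571 -> [898, 775, 571]
  L2: h(898,775)=(898*31+775)%997=697 h(571,571)=(571*31+571)%997=326 -> [697, 326]
  L3: h(697,326)=(697*31+326)%997=996 -> [996]
  root = 996 != target 170
Candidate B: set leaf[4] = 67 -> leaves = [28, 30, 89, 32, 67]
  L0: [28, 30, 89, 32, 67]
  L1: h(28,30)=(28*31+30)%997=898 h(89,32)=(89*31+32)%997=797 h(67,67)=(67*31+67)%997=150 -> [898, 797, 150]
  L2: h(898,797)=(898*31+797)%997=719 h(150,150)=(150*31+150)%997=812 -> [719, 812]
  L3: h(719,812)=(719*31+812)%997=170 -> [170]
  root = 170 == target 170  ** MATCH **
Candidate C: set leaf[0] = 71 -> leaves = [71, 30, 89, 32, 49]
  L0: [71, 30, 89, 32, 49]
  L1: h(71,30)=(71*31+30)%997=237 h(89,32)=(89*31+32)%997=797 h(49,49)=(49*31+49)%997=571 -> [237, 797, 571]
  L2: h(237,797)=(237*31+797)%997=168 h(571,571)=(571*31+571)%997=326 -> [168, 326]
  L3: h(168,326)=(168*31+326)%997=549 -> [549]
  root = 549 != target 170
Candidate B produces the target root.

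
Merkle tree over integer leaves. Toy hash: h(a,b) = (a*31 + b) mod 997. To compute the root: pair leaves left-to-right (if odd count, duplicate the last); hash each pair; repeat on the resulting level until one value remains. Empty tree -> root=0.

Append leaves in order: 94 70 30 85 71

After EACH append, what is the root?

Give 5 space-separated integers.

After append 94 (leaves=[94]):
  L0: [94]
  root=94
After append 70 (leaves=[94, 70]):
  L0: [94, 70]
  L1: h(94,70)=(94*31+70)%997=990 -> [990]
  root=990
After append 30 (leaves=[94, 70, 30]):
  L0: [94, 70, 30]
  L1: h(94,70)=(94*31+70)%997=990 h(30,30)=(30*31+30)%997=960 -> [990, 960]
  L2: h(990,960)=(990*31+960)%997=743 -> [743]
  root=743
After append 85 (leaves=[94, 70, 30, 85]):
  L0: [94, 70, 30, 85]
  L1: h(94,70)=(94*31+70)%997=990 h(30,85)=(30*31+85)%997=18 -> [990, 18]
  L2: h(990,18)=(990*31+18)%997=798 -> [798]
  root=798
After append 71 (leaves=[94, 70, 30, 85, 71]):
  L0: [94, 70, 30, 85, 71]
  L1: h(94,70)=(94*31+70)%997=990 h(30,85)=(30*31+85)%997=18 h(71,71)=(71*31+71)%997=278 -> [990, 18, 278]
  L2: h(990,18)=(990*31+18)%997=798 h(278,278)=(278*31+278)%997=920 -> [798, 920]
  L3: h(798,920)=(798*31+920)%997=733 -> [733]
  root=733

Answer: 94 990 743 798 733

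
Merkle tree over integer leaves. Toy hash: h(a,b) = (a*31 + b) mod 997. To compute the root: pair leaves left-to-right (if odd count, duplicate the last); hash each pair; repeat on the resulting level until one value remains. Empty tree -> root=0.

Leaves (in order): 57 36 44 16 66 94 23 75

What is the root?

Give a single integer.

L0: [57, 36, 44, 16, 66, 94, 23, 75]
L1: h(57,36)=(57*31+36)%997=806 h(44,16)=(44*31+16)%997=383 h(66,94)=(66*31+94)%997=146 h(23,75)=(23*31+75)%997=788 -> [806, 383, 146, 788]
L2: h(806,383)=(806*31+383)%997=444 h(146,788)=(146*31+788)%997=329 -> [444, 329]
L3: h(444,329)=(444*31+329)%997=135 -> [135]

Answer: 135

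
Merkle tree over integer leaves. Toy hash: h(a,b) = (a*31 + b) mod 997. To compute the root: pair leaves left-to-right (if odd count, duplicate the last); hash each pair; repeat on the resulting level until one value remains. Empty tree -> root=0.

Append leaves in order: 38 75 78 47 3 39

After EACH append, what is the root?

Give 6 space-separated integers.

After append 38 (leaves=[38]):
  L0: [38]
  root=38
After append 75 (leaves=[38, 75]):
  L0: [38, 75]
  L1: h(38,75)=(38*31+75)%997=256 -> [256]
  root=256
After append 78 (leaves=[38, 75, 78]):
  L0: [38, 75, 78]
  L1: h(38,75)=(38*31+75)%997=256 h(78,78)=(78*31+78)%997=502 -> [256, 502]
  L2: h(256,502)=(256*31+502)%997=462 -> [462]
  root=462
After append 47 (leaves=[38, 75, 78, 47]):
  L0: [38, 75, 78, 47]
  L1: h(38,75)=(38*31+75)%997=256 h(78,47)=(78*31+47)%997=471 -> [256, 471]
  L2: h(256,471)=(256*31+471)%997=431 -> [431]
  root=431
After append 3 (leaves=[38, 75, 78, 47, 3]):
  L0: [38, 75, 78, 47, 3]
  L1: h(38,75)=(38*31+75)%997=256 h(78,47)=(78*31+47)%997=471 h(3,3)=(3*31+3)%997=96 -> [256, 471, 96]
  L2: h(256,471)=(256*31+471)%997=431 h(96,96)=(96*31+96)%997=81 -> [431, 81]
  L3: h(431,81)=(431*31+81)%997=481 -> [481]
  root=481
After append 39 (leaves=[38, 75, 78, 47, 3, 39]):
  L0: [38, 75, 78, 47, 3, 39]
  L1: h(38,75)=(38*31+75)%997=256 h(78,47)=(78*31+47)%997=471 h(3,39)=(3*31+39)%997=132 -> [256, 471, 132]
  L2: h(256,471)=(256*31+471)%997=431 h(132,132)=(132*31+132)%997=236 -> [431, 236]
  L3: h(431,236)=(431*31+236)%997=636 -> [636]
  root=636

Answer: 38 256 462 431 481 636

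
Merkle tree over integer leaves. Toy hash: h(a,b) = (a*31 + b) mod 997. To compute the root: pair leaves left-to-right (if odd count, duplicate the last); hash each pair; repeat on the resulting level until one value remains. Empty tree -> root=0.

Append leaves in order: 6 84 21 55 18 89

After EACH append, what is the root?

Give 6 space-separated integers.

After append 6 (leaves=[6]):
  L0: [6]
  root=6
After append 84 (leaves=[6, 84]):
  L0: [6, 84]
  L1: h(6,84)=(6*31+84)%997=270 -> [270]
  root=270
After append 21 (leaves=[6, 84, 21]):
  L0: [6, 84, 21]
  L1: h(6,84)=(6*31+84)%997=270 h(21,21)=(21*31+21)%997=672 -> [270, 672]
  L2: h(270,672)=(270*31+672)%997=69 -> [69]
  root=69
After append 55 (leaves=[6, 84, 21, 55]):
  L0: [6, 84, 21, 55]
  L1: h(6,84)=(6*31+84)%997=270 h(21,55)=(21*31+55)%997=706 -> [270, 706]
  L2: h(270,706)=(270*31+706)%997=103 -> [103]
  root=103
After append 18 (leaves=[6, 84, 21, 55, 18]):
  L0: [6, 84, 21, 55, 18]
  L1: h(6,84)=(6*31+84)%997=270 h(21,55)=(21*31+55)%997=706 h(18,18)=(18*31+18)%997=576 -> [270, 706, 576]
  L2: h(270,706)=(270*31+706)%997=103 h(576,576)=(576*31+576)%997=486 -> [103, 486]
  L3: h(103,486)=(103*31+486)%997=688 -> [688]
  root=688
After append 89 (leaves=[6, 84, 21, 55, 18, 89]):
  L0: [6, 84, 21, 55, 18, 89]
  L1: h(6,84)=(6*31+84)%997=270 h(21,55)=(21*31+55)%997=706 h(18,89)=(18*31+89)%997=647 -> [270, 706, 647]
  L2: h(270,706)=(270*31+706)%997=103 h(647,647)=(647*31+647)%997=764 -> [103, 764]
  L3: h(103,764)=(103*31+764)%997=966 -> [966]
  root=966

Answer: 6 270 69 103 688 966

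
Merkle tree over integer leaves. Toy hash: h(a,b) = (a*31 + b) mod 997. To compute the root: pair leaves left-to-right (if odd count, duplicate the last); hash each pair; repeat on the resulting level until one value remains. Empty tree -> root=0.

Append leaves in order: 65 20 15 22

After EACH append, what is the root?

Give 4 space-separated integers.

After append 65 (leaves=[65]):
  L0: [65]
  root=65
After append 20 (leaves=[65, 20]):
  L0: [65, 20]
  L1: h(65,20)=(65*31+20)%997=41 -> [41]
  root=41
After append 15 (leaves=[65, 20, 15]):
  L0: [65, 20, 15]
  L1: h(65,20)=(65*31+20)%997=41 h(15,15)=(15*31+15)%997=480 -> [41, 480]
  L2: h(41,480)=(41*31+480)%997=754 -> [754]
  root=754
After append 22 (leaves=[65, 20, 15, 22]):
  L0: [65, 20, 15, 22]
  L1: h(65,20)=(65*31+20)%997=41 h(15,22)=(15*31+22)%997=487 -> [41, 487]
  L2: h(41,487)=(41*31+487)%997=761 -> [761]
  root=761

Answer: 65 41 754 761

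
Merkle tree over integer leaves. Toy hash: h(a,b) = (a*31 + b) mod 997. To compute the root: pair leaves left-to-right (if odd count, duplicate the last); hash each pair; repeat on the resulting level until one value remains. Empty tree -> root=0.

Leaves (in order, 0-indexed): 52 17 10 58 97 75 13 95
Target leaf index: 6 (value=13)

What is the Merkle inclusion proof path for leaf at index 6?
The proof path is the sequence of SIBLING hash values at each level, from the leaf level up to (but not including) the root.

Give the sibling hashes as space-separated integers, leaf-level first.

L0 (leaves): [52, 17, 10, 58, 97, 75, 13, 95], target index=6
L1: h(52,17)=(52*31+17)%997=632 [pair 0] h(10,58)=(10*31+58)%997=368 [pair 1] h(97,75)=(97*31+75)%997=91 [pair 2] h(13,95)=(13*31+95)%997=498 [pair 3] -> [632, 368, 91, 498]
  Sibling for proof at L0: 95
L2: h(632,368)=(632*31+368)%997=20 [pair 0] h(91,498)=(91*31+498)%997=328 [pair 1] -> [20, 328]
  Sibling for proof at L1: 91
L3: h(20,328)=(20*31+328)%997=948 [pair 0] -> [948]
  Sibling for proof at L2: 20
Root: 948
Proof path (sibling hashes from leaf to root): [95, 91, 20]

Answer: 95 91 20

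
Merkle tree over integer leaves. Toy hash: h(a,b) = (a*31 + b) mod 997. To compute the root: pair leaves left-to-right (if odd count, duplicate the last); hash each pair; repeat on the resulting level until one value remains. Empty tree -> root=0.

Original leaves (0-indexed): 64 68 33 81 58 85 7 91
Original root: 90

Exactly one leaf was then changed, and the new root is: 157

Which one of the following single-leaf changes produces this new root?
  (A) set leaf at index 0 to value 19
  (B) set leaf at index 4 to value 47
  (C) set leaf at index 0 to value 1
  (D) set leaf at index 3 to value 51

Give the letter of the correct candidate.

Original leaves: [64, 68, 33, 81, 58, 85, 7, 91]
Target new root: 157
Try each candidate change and compute the resulting root:
Candidate A: set leaf[0] = 19 -> leaves = [19, 68, 33, 81, 58, 85, 7, 91]
  L0: [19, 68, 33, 81, 58, 85, 7, 91]
  L1: h(19,68)=(19*31+68)%997=657 h(33,81)=(33*31+81)%997=107 h(58,85)=(58*31+85)%997=886 h(7,91)=(7*31+91)%997=308 -> [657, 107, 886, 308]
  L2: h(657,107)=(657*31+107)%997=534 h(886,308)=(886*31+308)%997=855 -> [534, 855]
  L3: h(534,855)=(534*31+855)%997=460 -> [460]
  root = 460 != target 157
Candidate B: set leaf[4] = 47 -> leaves = [64, 68, 33, 81, 47, 85, 7, 91]
  L0: [64, 68, 33, 81, 47, 85, 7, 91]
  L1: h(64,68)=(64*31+68)%997=58 h(33,81)=(33*31+81)%997=107 h(47,85)=(47*31+85)%997=545 h(7,91)=(7*31+91)%997=308 -> [58, 107, 545, 308]
  L2: h(58,107)=(58*31+107)%997=908 h(545,308)=(545*31+308)%997=254 -> [908, 254]
  L3: h(908,254)=(908*31+254)%997=486 -> [486]
  root = 486 != target 157
Candidate C: set leaf[0] = 1 -> leaves = [1, 68, 33, 81, 58, 85, 7, 91]
  L0: [1, 68, 33, 81, 58, 85, 7, 91]
  L1: h(1,68)=(1*31+68)%997=99 h(33,81)=(33*31+81)%997=107 h(58,85)=(58*31+85)%997=886 h(7,91)=(7*31+91)%997=308 -> [99, 107, 886, 308]
  L2: h(99,107)=(99*31+107)%997=185 h(886,308)=(886*31+308)%997=855 -> [185, 855]
  L3: h(185,855)=(185*31+855)%997=608 -> [608]
  root = 608 != target 157
Candidate D: set leaf[3] = 51 -> leaves = [64, 68, 33, 51, 58, 85, 7, 91]
  L0: [64, 68, 33, 51, 58, 85, 7, 91]
  L1: h(64,68)=(64*31+68)%997=58 h(33,51)=(33*31+51)%997=77 h(58,85)=(58*31+85)%997=886 h(7,91)=(7*31+91)%997=308 -> [58, 77, 886, 308]
  L2: h(58,77)=(58*31+77)%997=878 h(886,308)=(886*31+308)%997=855 -> [878, 855]
  L3: h(878,855)=(878*31+855)%997=157 -> [157]
  root = 157 == target 157  ** MATCH **
Candidate D produces the target root.

Answer: D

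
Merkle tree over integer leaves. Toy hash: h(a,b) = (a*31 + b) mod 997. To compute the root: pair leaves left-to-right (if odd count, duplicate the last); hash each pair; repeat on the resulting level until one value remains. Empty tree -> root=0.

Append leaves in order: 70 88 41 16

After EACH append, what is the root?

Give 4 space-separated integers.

After append 70 (leaves=[70]):
  L0: [70]
  root=70
After append 88 (leaves=[70, 88]):
  L0: [70, 88]
  L1: h(70,88)=(70*31+88)%997=264 -> [264]
  root=264
After append 41 (leaves=[70, 88, 41]):
  L0: [70, 88, 41]
  L1: h(70,88)=(70*31+88)%997=264 h(41,41)=(41*31+41)%997=315 -> [264, 315]
  L2: h(264,315)=(264*31+315)%997=523 -> [523]
  root=523
After append 16 (leaves=[70, 88, 41, 16]):
  L0: [70, 88, 41, 16]
  L1: h(70,88)=(70*31+88)%997=264 h(41,16)=(41*31+16)%997=290 -> [264, 290]
  L2: h(264,290)=(264*31+290)%997=498 -> [498]
  root=498

Answer: 70 264 523 498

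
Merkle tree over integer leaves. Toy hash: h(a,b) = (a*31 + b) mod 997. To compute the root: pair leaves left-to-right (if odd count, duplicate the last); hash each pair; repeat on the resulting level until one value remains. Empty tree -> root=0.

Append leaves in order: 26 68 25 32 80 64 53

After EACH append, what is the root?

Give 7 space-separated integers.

After append 26 (leaves=[26]):
  L0: [26]
  root=26
After append 68 (leaves=[26, 68]):
  L0: [26, 68]
  L1: h(26,68)=(26*31+68)%997=874 -> [874]
  root=874
After append 25 (leaves=[26, 68, 25]):
  L0: [26, 68, 25]
  L1: h(26,68)=(26*31+68)%997=874 h(25,25)=(25*31+25)%997=800 -> [874, 800]
  L2: h(874,800)=(874*31+800)%997=975 -> [975]
  root=975
After append 32 (leaves=[26, 68, 25, 32]):
  L0: [26, 68, 25, 32]
  L1: h(26,68)=(26*31+68)%997=874 h(25,32)=(25*31+32)%997=807 -> [874, 807]
  L2: h(874,807)=(874*31+807)%997=982 -> [982]
  root=982
After append 80 (leaves=[26, 68, 25, 32, 80]):
  L0: [26, 68, 25, 32, 80]
  L1: h(26,68)=(26*31+68)%997=874 h(25,32)=(25*31+32)%997=807 h(80,80)=(80*31+80)%997=566 -> [874, 807, 566]
  L2: h(874,807)=(874*31+807)%997=982 h(566,566)=(566*31+566)%997=166 -> [982, 166]
  L3: h(982,166)=(982*31+166)%997=698 -> [698]
  root=698
After append 64 (leaves=[26, 68, 25, 32, 80, 64]):
  L0: [26, 68, 25, 32, 80, 64]
  L1: h(26,68)=(26*31+68)%997=874 h(25,32)=(25*31+32)%997=807 h(80,64)=(80*31+64)%997=550 -> [874, 807, 550]
  L2: h(874,807)=(874*31+807)%997=982 h(550,550)=(550*31+550)%997=651 -> [982, 651]
  L3: h(982,651)=(982*31+651)%997=186 -> [186]
  root=186
After append 53 (leaves=[26, 68, 25, 32, 80, 64, 53]):
  L0: [26, 68, 25, 32, 80, 64, 53]
  L1: h(26,68)=(26*31+68)%997=874 h(25,32)=(25*31+32)%997=807 h(80,64)=(80*31+64)%997=550 h(53,53)=(53*31+53)%997=699 -> [874, 807, 550, 699]
  L2: h(874,807)=(874*31+807)%997=982 h(550,699)=(550*31+699)%997=800 -> [982, 800]
  L3: h(982,800)=(982*31+800)%997=335 -> [335]
  root=335

Answer: 26 874 975 982 698 186 335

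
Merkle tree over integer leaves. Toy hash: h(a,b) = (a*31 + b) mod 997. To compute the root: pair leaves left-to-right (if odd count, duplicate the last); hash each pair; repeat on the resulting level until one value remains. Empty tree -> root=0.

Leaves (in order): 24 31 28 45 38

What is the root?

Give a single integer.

Answer: 432

Derivation:
L0: [24, 31, 28, 45, 38]
L1: h(24,31)=(24*31+31)%997=775 h(28,45)=(28*31+45)%997=913 h(38,38)=(38*31+38)%997=219 -> [775, 913, 219]
L2: h(775,913)=(775*31+913)%997=13 h(219,219)=(219*31+219)%997=29 -> [13, 29]
L3: h(13,29)=(13*31+29)%997=432 -> [432]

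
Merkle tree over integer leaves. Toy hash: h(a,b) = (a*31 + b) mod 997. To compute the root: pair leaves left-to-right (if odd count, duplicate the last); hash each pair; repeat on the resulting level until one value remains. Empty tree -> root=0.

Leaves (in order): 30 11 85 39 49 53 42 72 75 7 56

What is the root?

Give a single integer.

Answer: 909

Derivation:
L0: [30, 11, 85, 39, 49, 53, 42, 72, 75, 7, 56]
L1: h(30,11)=(30*31+11)%997=941 h(85,39)=(85*31+39)%997=680 h(49,53)=(49*31+53)%997=575 h(42,72)=(42*31+72)%997=377 h(75,7)=(75*31+7)%997=338 h(56,56)=(56*31+56)%997=795 -> [941, 680, 575, 377, 338, 795]
L2: h(941,680)=(941*31+680)%997=938 h(575,377)=(575*31+377)%997=256 h(338,795)=(338*31+795)%997=306 -> [938, 256, 306]
L3: h(938,256)=(938*31+256)%997=421 h(306,306)=(306*31+306)%997=819 -> [421, 819]
L4: h(421,819)=(421*31+819)%997=909 -> [909]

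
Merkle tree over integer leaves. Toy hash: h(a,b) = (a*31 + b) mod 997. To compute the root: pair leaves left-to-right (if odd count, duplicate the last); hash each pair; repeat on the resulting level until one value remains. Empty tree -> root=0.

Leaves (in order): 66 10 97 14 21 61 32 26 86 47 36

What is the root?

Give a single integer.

L0: [66, 10, 97, 14, 21, 61, 32, 26, 86, 47, 36]
L1: h(66,10)=(66*31+10)%997=62 h(97,14)=(97*31+14)%997=30 h(21,61)=(21*31+61)%997=712 h(32,26)=(32*31+26)%997=21 h(86,47)=(86*31+47)%997=719 h(36,36)=(36*31+36)%997=155 -> [62, 30, 712, 21, 719, 155]
L2: h(62,30)=(62*31+30)%997=955 h(712,21)=(712*31+21)%997=159 h(719,155)=(719*31+155)%997=510 -> [955, 159, 510]
L3: h(955,159)=(955*31+159)%997=851 h(510,510)=(510*31+510)%997=368 -> [851, 368]
L4: h(851,368)=(851*31+368)%997=827 -> [827]

Answer: 827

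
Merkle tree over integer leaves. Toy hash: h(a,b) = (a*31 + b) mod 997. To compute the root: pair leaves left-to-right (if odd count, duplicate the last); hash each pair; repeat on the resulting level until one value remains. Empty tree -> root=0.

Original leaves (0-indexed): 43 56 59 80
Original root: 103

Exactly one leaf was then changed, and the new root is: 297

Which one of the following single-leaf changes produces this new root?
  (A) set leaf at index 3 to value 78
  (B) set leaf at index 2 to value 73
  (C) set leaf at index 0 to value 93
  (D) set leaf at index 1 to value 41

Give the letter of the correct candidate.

Answer: C

Derivation:
Original leaves: [43, 56, 59, 80]
Target new root: 297
Try each candidate change and compute the resulting root:
Candidate A: set leaf[3] = 78 -> leaves = [43, 56, 59, 78]
  L0: [43, 56, 59, 78]
  L1: h(43,56)=(43*31+56)%997=392 h(59,78)=(59*31+78)%997=910 -> [392, 910]
  L2: h(392,910)=(392*31+910)%997=101 -> [101]
  root = 101 != target 297
Candidate B: set leaf[2] = 73 -> leaves = [43, 56, 73, 80]
  L0: [43, 56, 73, 80]
  L1: h(43,56)=(43*31+56)%997=392 h(73,80)=(73*31+80)%997=349 -> [392, 349]
  L2: h(392,349)=(392*31+349)%997=537 -> [537]
  root = 537 != target 297
Candidate C: set leaf[0] = 93 -> leaves = [93, 56, 59, 80]
  L0: [93, 56, 59, 80]
  L1: h(93,56)=(93*31+56)%997=945 h(59,80)=(59*31+80)%997=912 -> [945, 912]
  L2: h(945,912)=(945*31+912)%997=297 -> [297]
  root = 297 == target 297  ** MATCH **
Candidate D: set leaf[1] = 41 -> leaves = [43, 41, 59, 80]
  L0: [43, 41, 59, 80]
  L1: h(43,41)=(43*31+41)%997=377 h(59,80)=(59*31+80)%997=912 -> [377, 912]
  L2: h(377,912)=(377*31+912)%997=635 -> [635]
  root = 635 != target 297
Candidate C produces the target root.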